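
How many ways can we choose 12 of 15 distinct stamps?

C(15,12) = 15!/(12! x 3!).

Final answer: \binom{15}{12} = 455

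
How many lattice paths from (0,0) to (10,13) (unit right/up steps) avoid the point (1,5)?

Total paths to (10,13): C(23,13) = 1144066.
Paths through (1,5): C(6,5) x C(17,8) = 145860.
Avoiding (1,5): 1144066 - 145860.

Final answer: 998206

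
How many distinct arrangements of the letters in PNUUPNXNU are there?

Letters (N:3, P:2, U:3, X:1). Total letters: 9.
Permutations = 9!/(3! x 3! x 2!).

Final answer: 5040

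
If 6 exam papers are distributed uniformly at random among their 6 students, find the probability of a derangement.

D(n) = (n-1)(D(n-1) + D(n-2)), D(0)=1, D(1)=0.
Building up: D(2)=1, D(3)=2, D(4)=9, D(5)=44, D(6)=265.
Total arrangements: 6! = 720.
Probability = D(6)/6! = 53/144.

Final answer: D(6)/6! = 265/720 = 0.368056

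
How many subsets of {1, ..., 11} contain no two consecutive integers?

Let a(n) count such subsets of {1, ..., n}. Either n is excluded (a(n-1) ways) or n is included, forcing n-1 out (a(n-2) ways), so a(n) = a(n-1) + a(n-2) with a(1)=2, a(2)=3.
Building up term by term: a(1)=2, a(2)=3, a(3)=5, a(4)=8, a(5)=13, a(6)=21, a(7)=34, a(8)=55, a(9)=89, a(10)=144, a(11)=233.

Final answer: 233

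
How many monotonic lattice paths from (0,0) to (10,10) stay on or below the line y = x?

Total monotonic paths to (10,10): C(20,10) = 184756.
Paths that cross above y=x (reflection bijection): C(20,11) = 167960.
Valid Dyck paths: 184756 - 167960.
(These counts are the Catalan numbers.)

Final answer: C_{10} = 16796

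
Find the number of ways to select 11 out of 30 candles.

C(30,11) = 30!/(11! x 19!).

Final answer: \binom{30}{11} = 54627300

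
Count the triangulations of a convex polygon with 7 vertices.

This is a standard Catalan-number count: the answer is C_n. Here n = 7 - 2 = 5.
C_n = (2n)!/(n!(n+1)!), so C_{5} = 10!/(5! x 6!) = C(10,5)/6 = 252/6.

Final answer: C_{5} = 42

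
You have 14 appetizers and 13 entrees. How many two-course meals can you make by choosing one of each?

By the multiplication principle: 14 x 13.

Final answer: 182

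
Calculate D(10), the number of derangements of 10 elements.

Use the recurrence D(n) = (n-1)(D(n-1) + D(n-2)) with D(0)=1, D(1)=0.
D(2) = 1 x (0 + 1) = 1
D(3) = 2 x (1 + 0) = 2
D(4) = 3 x (2 + 1) = 9
D(5) = 4 x (9 + 2) = 44
D(6) = 5 x (44 + 9) = 265
D(7) = 6 x (265 + 44) = 1854
D(8) = 7 x (1854 + 265) = 14833
D(9) = 8 x (14833 + 1854) = 133496
D(10) = 9 x (D(9) + D(8)) = 9 x (133496 + 14833)

Final answer: D(10) = 1334961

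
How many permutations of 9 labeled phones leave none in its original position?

Use the recurrence D(n) = (n-1)(D(n-1) + D(n-2)) with D(0)=1, D(1)=0.
D(2) = 1 x (0 + 1) = 1
D(3) = 2 x (1 + 0) = 2
D(4) = 3 x (2 + 1) = 9
D(5) = 4 x (9 + 2) = 44
D(6) = 5 x (44 + 9) = 265
D(7) = 6 x (265 + 44) = 1854
D(8) = 7 x (1854 + 265) = 14833
D(9) = 8 x (D(8) + D(7)) = 8 x (14833 + 1854)

Final answer: D(9) = 133496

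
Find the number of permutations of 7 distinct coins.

The number of ways to arrange 7 distinct objects is 7!.

Final answer: 7! = 5040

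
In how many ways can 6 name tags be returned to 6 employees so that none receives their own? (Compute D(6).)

Use the recurrence D(n) = (n-1)(D(n-1) + D(n-2)) with D(0)=1, D(1)=0.
D(2) = 1 x (0 + 1) = 1
D(3) = 2 x (1 + 0) = 2
D(4) = 3 x (2 + 1) = 9
D(5) = 4 x (9 + 2) = 44
D(6) = 5 x (D(5) + D(4)) = 5 x (44 + 9)

Final answer: D(6) = 265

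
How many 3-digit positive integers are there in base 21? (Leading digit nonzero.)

Leading digit: 20 options (nonzero). Other 2 digit(s): 21 options each.
Total: 20 x 21^2.

Final answer: 8820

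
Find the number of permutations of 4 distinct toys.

The number of ways to arrange 4 distinct objects is 4!.

Final answer: 4! = 24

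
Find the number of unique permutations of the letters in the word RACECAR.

Letters (A:2, C:2, E:1, R:2). Total letters: 7.
Permutations = 7!/(2! x 2! x 2!).

Final answer: 630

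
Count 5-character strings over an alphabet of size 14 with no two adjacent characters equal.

Let g(n) count such strings. g(1) = 14, and each valid string of length n-1 extends in 13 ways (any symbol but the last), so g(n) = 13 g(n-1).
Total: g(5) = 14 x 13^4.

Final answer: 14 x 13^{4} = 399854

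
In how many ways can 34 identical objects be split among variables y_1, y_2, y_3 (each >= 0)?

Stars and bars with 34 stars and 2 bars:
C(34+3-1, 3-1) = C(36,2).

Final answer: C(36,2) = 630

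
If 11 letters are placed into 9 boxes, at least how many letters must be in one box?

By the pigeonhole principle: ceiling(11/9).

Final answer: 2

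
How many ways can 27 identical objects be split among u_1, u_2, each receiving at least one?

Substitute u'_i = u_i - 1 (so u'_i >= 0). Then sum u'_i = 27 - 2 = 25.
Stars and bars: C(25+2-1, 2-1) = C(26,1).

Final answer: C(26,1) = 26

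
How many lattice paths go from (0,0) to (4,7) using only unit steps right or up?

Each path has 4 right steps and 7 up steps in some order (11 steps total).
Choose which 7 of the 11 steps are up: C(11,7).

Final answer: C(11,7) = 330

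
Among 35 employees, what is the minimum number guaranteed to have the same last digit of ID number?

There are 10 possible values for last digit of ID number. With 35 employees and 10 categories, by pigeonhole: ceiling(35/10).

Final answer: 4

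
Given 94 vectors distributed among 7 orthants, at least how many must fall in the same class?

By pigeonhole with 94 objects and 7 categories: ceiling(94/7).

Final answer: 14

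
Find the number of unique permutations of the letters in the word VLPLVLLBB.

Letters (B:2, L:4, P:1, V:2). Total letters: 9.
Permutations = 9!/(4! x 2! x 2!).

Final answer: 3780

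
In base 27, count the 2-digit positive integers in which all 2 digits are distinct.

First digit: 26 (nonzero). Second: 26 (not first). Third: 25, etc.
Total: 26 x 26.

Final answer: 676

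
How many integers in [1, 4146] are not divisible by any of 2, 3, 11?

|div by 2|=2073, |div by 3|=1382, |div by 11|=376.
|div by 2&3|=691, |div by 2&11|=188, |div by 3&11|=125, |div by all|=62.
By inclusion-exclusion, divisible by at least one: 2073+1382+376-691-188-125+62 = 2889.
Not divisible by any: 4146 - 2889.

Final answer: 1257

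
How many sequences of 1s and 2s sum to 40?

Condition on the final move: it is a 1-step (f(n-1) ways to get there) or a 2-step (f(n-2) ways), so f(n) = f(n-1) + f(n-2), with f(1)=1, f(2)=2.
Iterating the recurrence: f(1)=1, f(2)=2, f(3)=3, f(4)=5, f(5)=8, f(6)=13, f(7)=21, f(8)=34, f(9)=55, f(10)=89, f(11)=144, f(12)=233, f(13)=377, f(14)=610, f(15)=987, f(16)=1597, f(17)=2584, f(18)=4181, f(19)=6765, f(20)=10946, f(21)=17711, f(22)=28657, f(23)=46368, f(24)=75025, f(25)=121393, f(26)=196418, f(27)=317811, f(28)=514229, f(29)=832040, f(30)=1346269, f(31)=2178309, f(32)=3524578, f(33)=5702887, f(34)=9227465, f(35)=14930352, f(36)=24157817, f(37)=39088169, f(38)=63245986, f(39)=102334155, f(40)=165580141.

Final answer: 165580141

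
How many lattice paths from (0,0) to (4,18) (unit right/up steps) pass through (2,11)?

Paths (0,0)->(2,11): C(13,11) = 78.
Paths (2,11)->(4,18): C(9,7) = 36.
By multiplication principle: 78 x 36.

Final answer: 2808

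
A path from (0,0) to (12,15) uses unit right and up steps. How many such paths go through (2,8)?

Paths (0,0)->(2,8): C(10,8) = 45.
Paths (2,8)->(12,15): C(17,7) = 19448.
By multiplication principle: 45 x 19448.

Final answer: 875160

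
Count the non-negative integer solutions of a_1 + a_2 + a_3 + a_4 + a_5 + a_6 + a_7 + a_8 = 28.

Stars and bars with 28 stars and 7 bars:
C(28+8-1, 8-1) = C(35,7).

Final answer: C(35,7) = 6724520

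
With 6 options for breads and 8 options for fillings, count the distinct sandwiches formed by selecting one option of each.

By the multiplication principle: 6 x 8.

Final answer: 48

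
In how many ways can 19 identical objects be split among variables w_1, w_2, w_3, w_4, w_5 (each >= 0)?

Stars and bars with 19 stars and 4 bars:
C(19+5-1, 5-1) = C(23,4).

Final answer: C(23,4) = 8855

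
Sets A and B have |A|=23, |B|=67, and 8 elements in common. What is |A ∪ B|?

|A union B| = |A| + |B| - |A intersect B| = 23 + 67 - 8.

Final answer: 82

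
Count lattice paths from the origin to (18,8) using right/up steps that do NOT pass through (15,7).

Total paths to (18,8): C(26,8) = 1562275.
Paths through (15,7): C(22,7) x C(4,1) = 682176.
Avoiding (15,7): 1562275 - 682176.

Final answer: 880099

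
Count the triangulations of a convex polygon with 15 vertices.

This is counted by the nth Catalan number C_n. Here n = 15 - 2 = 13.
C_n = (2n)!/(n!(n+1)!), so C_{13} = 26!/(13! x 14!) = C(26,13)/14 = 10400600/14.

Final answer: C_{13} = 742900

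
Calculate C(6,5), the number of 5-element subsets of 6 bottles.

C(6,5) = 6!/(5! x (6-5)!).

Final answer: C(6,5) = 6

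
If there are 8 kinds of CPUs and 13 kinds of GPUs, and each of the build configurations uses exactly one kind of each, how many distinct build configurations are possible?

By the multiplication principle: 8 x 13.

Final answer: 104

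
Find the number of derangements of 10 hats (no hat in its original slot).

Derangements satisfy D(n) = (n-1)(D(n-1) + D(n-2)), starting from D(0)=1, D(1)=0.
D(2) = 1 x (0 + 1) = 1
D(3) = 2 x (1 + 0) = 2
D(4) = 3 x (2 + 1) = 9
D(5) = 4 x (9 + 2) = 44
D(6) = 5 x (44 + 9) = 265
D(7) = 6 x (265 + 44) = 1854
D(8) = 7 x (1854 + 265) = 14833
D(9) = 8 x (14833 + 1854) = 133496
D(10) = 9 x (D(9) + D(8)) = 9 x (133496 + 14833)

Final answer: D(10) = 1334961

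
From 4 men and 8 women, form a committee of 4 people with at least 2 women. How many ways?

Sum over valid woman counts:
C(8,2)C(4,2) = 168
C(8,3)C(4,1) = 224
C(8,4)C(4,0) = 70
Total: 168 + 224 + 70.

Final answer: 462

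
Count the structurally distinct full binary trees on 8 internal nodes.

This is counted by the nth Catalan number C_n. Here n = 8.
C_n = C(2n,n)/(n+1), so C_{8} = C(16,8)/9 = 12870/9.

Final answer: C_{8} = 1430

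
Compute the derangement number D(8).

Use the recurrence D(n) = (n-1)(D(n-1) + D(n-2)) with D(0)=1, D(1)=0.
Building up: D(2)=1, D(3)=2, D(4)=9, D(5)=44, D(6)=265, D(7)=1854.
D(8) = 7 x (D(7) + D(6)) = 7 x (1854 + 265).

Final answer: D(8) = 14833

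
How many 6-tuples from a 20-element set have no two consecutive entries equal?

First character: 20 choices. Each subsequent: 19 choices (must differ from the previous one).
Total: 20 x 19^5.

Final answer: 20 x 19^{5} = 49521980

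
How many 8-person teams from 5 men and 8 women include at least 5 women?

Sum over valid woman counts:
C(8,5)C(5,3) = 560
C(8,6)C(5,2) = 280
C(8,7)C(5,1) = 40
C(8,8)C(5,0) = 1
Total: 560 + 280 + 40 + 1.

Final answer: 881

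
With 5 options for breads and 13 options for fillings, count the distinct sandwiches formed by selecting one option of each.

By the multiplication principle: 5 x 13.

Final answer: 65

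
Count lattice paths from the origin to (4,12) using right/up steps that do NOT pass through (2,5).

Total paths to (4,12): C(16,12) = 1820.
Paths through (2,5): C(7,5) x C(9,7) = 756.
Avoiding (2,5): 1820 - 756.

Final answer: 1064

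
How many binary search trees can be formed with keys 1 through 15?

This is counted by the nth Catalan number C_n. Here n = 15.
Using C_0 = 1 and C_(k+1) = C_k x 2(2k+1)/(k+2), build up term by term: C_1=1, C_2=2, C_3=5, C_4=14, C_5=42, C_6=132, C_7=429, C_8=1430, C_9=4862, C_10=16796, C_11=58786, C_12=208012, C_13=742900, C_14=2674440, C_15=9694845.

Final answer: C_{15} = 9694845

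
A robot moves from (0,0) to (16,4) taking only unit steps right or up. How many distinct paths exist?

Each path has 16 right steps and 4 up steps in some order (20 steps total).
Choose which 4 of the 20 steps are up: C(20,4).

Final answer: C(20,4) = 4845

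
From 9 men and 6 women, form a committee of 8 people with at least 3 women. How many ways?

Sum over valid woman counts:
C(6,3)C(9,5) = 2520
C(6,4)C(9,4) = 1890
C(6,5)C(9,3) = 504
C(6,6)C(9,2) = 36
Total: 2520 + 1890 + 504 + 36.

Final answer: 4950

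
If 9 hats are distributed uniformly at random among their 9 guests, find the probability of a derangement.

Use the recurrence D(n) = (n-1)(D(n-1) + D(n-2)) with D(0)=1, D(1)=0.
Building up: D(2)=1, D(3)=2, D(4)=9, D(5)=44, D(6)=265, D(7)=1854, D(8)=14833, D(9)=133496.
Total arrangements: 9! = 362880.
Probability = D(9)/9! = 16687/45360.

Final answer: D(9)/9! = 133496/362880 = 0.367879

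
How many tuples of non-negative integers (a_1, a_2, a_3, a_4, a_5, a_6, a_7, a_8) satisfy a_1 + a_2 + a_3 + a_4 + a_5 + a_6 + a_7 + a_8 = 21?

Stars and bars with 21 stars and 7 bars:
C(21+8-1, 8-1) = C(28,7).

Final answer: C(28,7) = 1184040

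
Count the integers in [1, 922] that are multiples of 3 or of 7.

Multiples of 3: 307. Multiples of 7: 131. Of both (lcm=21): 43.
By inclusion-exclusion: 307 + 131 - 43.

Final answer: 395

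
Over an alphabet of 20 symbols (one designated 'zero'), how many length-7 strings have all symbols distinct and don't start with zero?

First digit: 19 (nonzero). Second: 19 (not first). Third: 18, etc.
Total: 19 x 19 x 18 x 17 x 16 x 15 x 14.

Final answer: 371165760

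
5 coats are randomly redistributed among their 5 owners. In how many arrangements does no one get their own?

D(n) = (n-1)(D(n-1) + D(n-2)), D(0)=1, D(1)=0.
D(2) = 1 x (0 + 1) = 1
D(3) = 2 x (1 + 0) = 2
D(4) = 3 x (2 + 1) = 9
D(5) = 4 x (D(4) + D(3)) = 4 x (9 + 2)

Final answer: D(5) = 44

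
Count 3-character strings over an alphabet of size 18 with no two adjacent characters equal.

Let g(n) count such strings. g(1) = 18, and each valid string of length n-1 extends in 17 ways (any symbol but the last), so g(n) = 17 g(n-1).
Total: g(3) = 18 x 17^2.

Final answer: 18 x 17^{2} = 5202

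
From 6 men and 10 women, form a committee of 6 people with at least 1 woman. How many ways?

Sum over valid woman counts:
C(10,1)C(6,5) = 60
C(10,2)C(6,4) = 675
C(10,3)C(6,3) = 2400
C(10,4)C(6,2) = 3150
C(10,5)C(6,1) = 1512
C(10,6)C(6,0) = 210
Total: 60 + 675 + 2400 + 3150 + 1512 + 210.

Final answer: 8007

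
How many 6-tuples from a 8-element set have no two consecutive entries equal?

Let g(n) count such strings. g(1) = 8, and each valid string of length n-1 extends in 7 ways (any symbol but the last), so g(n) = 7 g(n-1).
Total: g(6) = 8 x 7^5.

Final answer: 8 x 7^{5} = 134456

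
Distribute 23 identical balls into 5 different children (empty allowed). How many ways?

Stars and bars: C(n+k-1, k-1) = C(27,4).

Final answer: C(27,4) = 17550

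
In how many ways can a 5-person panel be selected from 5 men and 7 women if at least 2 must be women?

Sum over valid woman counts:
C(7,2)C(5,3) = 210
C(7,3)C(5,2) = 350
C(7,4)C(5,1) = 175
C(7,5)C(5,0) = 21
Total: 210 + 350 + 175 + 21.

Final answer: 756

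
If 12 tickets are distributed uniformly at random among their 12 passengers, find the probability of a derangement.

D(n) = (n-1)(D(n-1) + D(n-2)), D(0)=1, D(1)=0.
Building up: D(2)=1, D(3)=2, D(4)=9, D(5)=44, D(6)=265, D(7)=1854, D(8)=14833, D(9)=133496, D(10)=1334961, D(11)=14684570, D(12)=176214841.
Total arrangements: 12! = 479001600.
Probability = D(12)/12! = 16019531/43545600.

Final answer: D(12)/12! = 176214841/479001600 = 0.367879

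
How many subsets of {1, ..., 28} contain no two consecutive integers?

Condition on whether n belongs to the subset: if not, any valid subset of {1, ..., n-1} works (a(n-1)); if so, n-1 is excluded and the rest is a valid subset of {1, ..., n-2} (a(n-2)). Hence a(n) = a(n-1) + a(n-2), a(1)=2, a(2)=3.
Iterating the recurrence: a(1)=2, a(2)=3, a(3)=5, a(4)=8, a(5)=13, a(6)=21, a(7)=34, a(8)=55, a(9)=89, a(10)=144, a(11)=233, a(12)=377, a(13)=610, a(14)=987, a(15)=1597, a(16)=2584, a(17)=4181, a(18)=6765, a(19)=10946, a(20)=17711, a(21)=28657, a(22)=46368, a(23)=75025, a(24)=121393, a(25)=196418, a(26)=317811, a(27)=514229, a(28)=832040.

Final answer: 832040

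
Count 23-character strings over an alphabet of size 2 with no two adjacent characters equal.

First character: 2 choices. Each subsequent: 1 choices (must differ from the previous one).
Total: 2 x 1^22.

Final answer: 2 x 1^{22} = 2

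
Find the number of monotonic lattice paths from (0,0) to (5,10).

Each path has 5 right steps and 10 up steps in some order (15 steps total).
Choose which 10 of the 15 steps are up: C(15,10).

Final answer: C(15,10) = 3003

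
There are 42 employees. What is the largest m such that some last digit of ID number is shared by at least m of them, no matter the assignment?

There are 10 possible values for last digit of ID number. With 42 employees and 10 categories, by pigeonhole: ceiling(42/10).

Final answer: 5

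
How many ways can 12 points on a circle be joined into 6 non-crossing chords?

The structures are counted by the Catalan number C_n. Here n = 12/2 = 6.
C_n = C(2n,n) - C(2n,n+1), so C_{6} = C(12,6) - C(12,7) = 924 - 792.

Final answer: C_{6} = 132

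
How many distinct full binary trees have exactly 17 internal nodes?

The structures are counted by the Catalan number C_n. Here n = 17.
C_n = C(2n,n) - C(2n,n+1), so C_{17} = C(34,17) - C(34,18) = 2333606220 - 2203961430.

Final answer: C_{17} = 129644790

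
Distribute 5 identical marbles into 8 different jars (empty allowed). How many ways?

Stars and bars: C(n+k-1, k-1) = C(12,7).

Final answer: C(12,7) = 792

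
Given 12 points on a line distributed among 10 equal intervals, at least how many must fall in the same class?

By pigeonhole with 12 objects and 10 categories: ceiling(12/10).

Final answer: 2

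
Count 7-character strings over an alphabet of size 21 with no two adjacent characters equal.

Let g(n) count such strings. g(1) = 21, and each valid string of length n-1 extends in 20 ways (any symbol but the last), so g(n) = 20 g(n-1).
Total: g(7) = 21 x 20^6.

Final answer: 21 x 20^{6} = 1344000000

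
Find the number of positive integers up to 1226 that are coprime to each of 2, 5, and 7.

|div by 2|=613, |div by 5|=245, |div by 7|=175.
|div by 2&5|=122, |div by 2&7|=87, |div by 5&7|=35, |div by all|=17.
By inclusion-exclusion, divisible by at least one: 613+245+175-122-87-35+17 = 806.
Not divisible by any: 1226 - 806.

Final answer: 420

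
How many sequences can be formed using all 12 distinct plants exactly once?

The number of ways to arrange 12 distinct objects is 12!.

Final answer: 12! = 479001600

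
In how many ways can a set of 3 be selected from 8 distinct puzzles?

C(8,3) = 8!/(3! x 5!).

Final answer: \binom{8}{3} = 56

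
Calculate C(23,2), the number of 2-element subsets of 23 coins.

C(23,2) = 23!/(2! x (23-2)!).

Final answer: C(23,2) = 253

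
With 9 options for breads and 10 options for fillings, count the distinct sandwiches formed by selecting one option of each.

By the multiplication principle: 9 x 10.

Final answer: 90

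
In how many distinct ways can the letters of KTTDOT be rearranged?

Letters (D:1, K:1, O:1, T:3). Total letters: 6.
Permutations = 6!/(3!).

Final answer: 120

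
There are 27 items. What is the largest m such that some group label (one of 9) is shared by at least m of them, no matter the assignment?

There are 9 possible values for group label (one of 9). With 27 items and 9 categories, by pigeonhole: ceiling(27/9).

Final answer: 3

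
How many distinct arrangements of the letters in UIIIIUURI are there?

Letters (I:5, R:1, U:3). Total letters: 9.
Permutations = 9!/(5! x 3!).

Final answer: 504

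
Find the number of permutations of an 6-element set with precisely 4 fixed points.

Choose which 4 elements are fixed: C(6,4) = 15.
Derange the remaining 2 using D(j) = (j-1)(D(j-1) + D(j-2)), D(0)=1, D(1)=0: D(2)=1.
Total: 15 x 1.

Final answer: C(6,4) D(2) = 15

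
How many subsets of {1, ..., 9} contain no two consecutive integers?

Let a(n) count such subsets of {1, ..., n}. Either n is excluded (a(n-1) ways) or n is included, forcing n-1 out (a(n-2) ways), so a(n) = a(n-1) + a(n-2) with a(1)=2, a(2)=3.
Building up term by term: a(1)=2, a(2)=3, a(3)=5, a(4)=8, a(5)=13, a(6)=21, a(7)=34, a(8)=55, a(9)=89.

Final answer: 89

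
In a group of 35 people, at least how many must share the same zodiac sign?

There are 12 possible values for zodiac sign. With 35 people and 12 categories, by pigeonhole: ceiling(35/12).

Final answer: 3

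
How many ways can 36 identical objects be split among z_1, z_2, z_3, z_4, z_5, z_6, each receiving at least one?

Substitute z'_i = z_i - 1 (so z'_i >= 0). Then sum z'_i = 36 - 6 = 30.
Stars and bars: C(30+6-1, 6-1) = C(35,5).

Final answer: C(35,5) = 324632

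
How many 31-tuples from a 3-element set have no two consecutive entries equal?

First character: 3 choices. Each subsequent: 2 choices (must differ from the previous one).
Total: 3 x 2^30.

Final answer: 3 x 2^{30} = 3221225472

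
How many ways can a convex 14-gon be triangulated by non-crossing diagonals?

This is a standard Catalan-number count: the answer is C_n. Here n = 14 - 2 = 12.
C_n = C(2n,n)/(n+1), so C_{12} = C(24,12)/13 = 2704156/13.

Final answer: C_{12} = 208012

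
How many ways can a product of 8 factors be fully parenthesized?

The structures are counted by the Catalan number C_n. Here n = 8 - 1 = 7.
C_n = C(2n,n) - C(2n,n+1), so C_{7} = C(14,7) - C(14,8) = 3432 - 3003.

Final answer: C_{7} = 429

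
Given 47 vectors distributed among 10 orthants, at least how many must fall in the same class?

By pigeonhole with 47 objects and 10 categories: ceiling(47/10).

Final answer: 5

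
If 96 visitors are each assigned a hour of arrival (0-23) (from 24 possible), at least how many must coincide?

There are 24 possible values for hour of arrival (0-23). With 96 visitors and 24 categories, by pigeonhole: ceiling(96/24).

Final answer: 4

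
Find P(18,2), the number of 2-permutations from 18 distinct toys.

P(18,2) = 18!/(18-2)! = 18!/16!.

Final answer: P(18,2) = 306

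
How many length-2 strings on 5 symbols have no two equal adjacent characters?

Let g(n) count such strings. g(1) = 5, and each valid string of length n-1 extends in 4 ways (any symbol but the last), so g(n) = 4 g(n-1).
Total: g(2) = 5 x 4^1.

Final answer: 5 x 4^{1} = 20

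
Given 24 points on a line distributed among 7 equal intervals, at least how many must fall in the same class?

By pigeonhole with 24 objects and 7 categories: ceiling(24/7).

Final answer: 4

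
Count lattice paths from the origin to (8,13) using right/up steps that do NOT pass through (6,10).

Total paths to (8,13): C(21,13) = 203490.
Paths through (6,10): C(16,10) x C(5,3) = 80080.
Avoiding (6,10): 203490 - 80080.

Final answer: 123410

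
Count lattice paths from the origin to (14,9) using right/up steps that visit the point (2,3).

Paths (0,0)->(2,3): C(5,3) = 10.
Paths (2,3)->(14,9): C(18,6) = 18564.
By multiplication principle: 10 x 18564.

Final answer: 185640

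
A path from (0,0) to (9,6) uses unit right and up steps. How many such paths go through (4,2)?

Paths (0,0)->(4,2): C(6,2) = 15.
Paths (4,2)->(9,6): C(9,4) = 126.
By multiplication principle: 15 x 126.

Final answer: 1890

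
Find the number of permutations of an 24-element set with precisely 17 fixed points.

Choose which 17 elements are fixed: C(24,17) = 346104.
Derange the remaining 7 using D(j) = (j-1)(D(j-1) + D(j-2)), D(0)=1, D(1)=0: D(2)=1, D(3)=2, D(4)=9, D(5)=44, D(6)=265, D(7)=1854.
Total: 346104 x 1854.

Final answer: C(24,17) D(7) = 641676816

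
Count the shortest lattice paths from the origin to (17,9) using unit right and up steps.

Each path has 17 right steps and 9 up steps in some order (26 steps total).
Choose which 9 of the 26 steps are up: C(26,9).

Final answer: C(26,9) = 3124550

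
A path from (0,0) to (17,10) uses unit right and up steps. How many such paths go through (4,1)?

Paths (0,0)->(4,1): C(5,1) = 5.
Paths (4,1)->(17,10): C(22,9) = 497420.
By multiplication principle: 5 x 497420.

Final answer: 2487100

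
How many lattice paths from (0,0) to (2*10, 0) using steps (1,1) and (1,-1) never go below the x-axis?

Total monotonic paths to (10,10): C(20,10) = 184756.
By the reflection principle, paths that go above the diagonal number C(20,11) = 167960.
Valid Dyck paths: 184756 - 167960.
(This is the Catalan number C_{10}.)

Final answer: C_{10} = 16796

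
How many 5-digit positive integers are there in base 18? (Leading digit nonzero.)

These are the integers in [18^4, 18^5), so the count is 18^5 - 18^4 = 17 x 18^4.

Final answer: 1784592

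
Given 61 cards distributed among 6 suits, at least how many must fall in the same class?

By pigeonhole with 61 objects and 6 categories: ceiling(61/6).

Final answer: 11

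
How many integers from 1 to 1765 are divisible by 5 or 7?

Multiples of 5: 353. Multiples of 7: 252. Of both (lcm=35): 50.
By inclusion-exclusion: 353 + 252 - 50.

Final answer: 555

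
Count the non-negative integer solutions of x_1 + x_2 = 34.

Stars and bars with 34 stars and 1 bars:
C(34+2-1, 2-1) = C(35,1).

Final answer: C(35,1) = 35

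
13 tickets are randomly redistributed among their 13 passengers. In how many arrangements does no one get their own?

D(n) = (n-1)(D(n-1) + D(n-2)), D(0)=1, D(1)=0.
D(2) = 1 x (0 + 1) = 1
D(3) = 2 x (1 + 0) = 2
D(4) = 3 x (2 + 1) = 9
D(5) = 4 x (9 + 2) = 44
D(6) = 5 x (44 + 9) = 265
D(7) = 6 x (265 + 44) = 1854
D(8) = 7 x (1854 + 265) = 14833
D(9) = 8 x (14833 + 1854) = 133496
D(10) = 9 x (133496 + 14833) = 1334961
D(11) = 10 x (1334961 + 133496) = 14684570
D(12) = 11 x (14684570 + 1334961) = 176214841
D(13) = 12 x (D(12) + D(11)) = 12 x (176214841 + 14684570)

Final answer: D(13) = 2290792932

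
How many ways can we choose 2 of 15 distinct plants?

C(15,2) = 15!/(2! x (15-2)!).

Final answer: C(15,2) = 105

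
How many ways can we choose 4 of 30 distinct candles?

C(30,4) = 30!/(4! x 26!).

Final answer: \binom{30}{4} = 27405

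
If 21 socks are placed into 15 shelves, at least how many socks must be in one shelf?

By the pigeonhole principle: ceiling(21/15).

Final answer: 2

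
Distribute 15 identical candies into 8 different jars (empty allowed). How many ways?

Stars and bars: C(n+k-1, k-1) = C(22,7).

Final answer: C(22,7) = 170544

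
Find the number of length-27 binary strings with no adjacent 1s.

Classify by the final bit: ...0 gives a(n-1) strings, ...01 gives a(n-2) strings. Thus a(n) = a(n-1) + a(n-2) with a(1)=2, a(2)=3.
Building up term by term: a(1)=2, a(2)=3, a(3)=5, a(4)=8, a(5)=13, a(6)=21, a(7)=34, a(8)=55, a(9)=89, a(10)=144, a(11)=233, a(12)=377, a(13)=610, a(14)=987, a(15)=1597, a(16)=2584, a(17)=4181, a(18)=6765, a(19)=10946, a(20)=17711, a(21)=28657, a(22)=46368, a(23)=75025, a(24)=121393, a(25)=196418, a(26)=317811, a(27)=514229.

Final answer: 514229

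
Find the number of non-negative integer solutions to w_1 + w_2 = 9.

Stars and bars with 9 stars and 1 bars:
C(9+2-1, 2-1) = C(10,1).

Final answer: C(10,1) = 10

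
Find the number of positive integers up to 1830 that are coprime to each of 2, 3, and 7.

|div by 2|=915, |div by 3|=610, |div by 7|=261.
|div by 2&3|=305, |div by 2&7|=130, |div by 3&7|=87, |div by all|=43.
By inclusion-exclusion, divisible by at least one: 915+610+261-305-130-87+43 = 1307.
Not divisible by any: 1830 - 1307.

Final answer: 523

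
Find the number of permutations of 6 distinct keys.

The number of ways to arrange 6 distinct objects is 6!.

Final answer: 6! = 720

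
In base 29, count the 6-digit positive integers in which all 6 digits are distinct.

First digit: 28 (nonzero). Second: 28 (not first). Third: 27, etc.
Total: 28 x 28 x 27 x 26 x 25 x 24.

Final answer: 330220800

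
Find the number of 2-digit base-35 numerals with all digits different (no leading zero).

First digit: 34 (nonzero). Second: 34 (not first). Third: 33, etc.
Total: 34 x 34.

Final answer: 1156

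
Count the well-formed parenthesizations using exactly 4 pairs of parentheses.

This is counted by the nth Catalan number C_n. Here n = 4 (pairs).
C_n = (2n)!/(n!(n+1)!), so C_{4} = 8!/(4! x 5!) = C(8,4)/5 = 70/5.

Final answer: C_{4} = 14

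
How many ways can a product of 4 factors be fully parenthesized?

The structures are counted by the Catalan number C_n. Here n = 4 - 1 = 3.
C_n = C(2n,n) - C(2n,n+1), so C_{3} = C(6,3) - C(6,4) = 20 - 15.

Final answer: C_{3} = 5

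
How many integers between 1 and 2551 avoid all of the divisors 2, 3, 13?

|div by 2|=1275, |div by 3|=850, |div by 13|=196.
|div by 2&3|=425, |div by 2&13|=98, |div by 3&13|=65, |div by all|=32.
By inclusion-exclusion, divisible by at least one: 1275+850+196-425-98-65+32 = 1765.
Not divisible by any: 2551 - 1765.

Final answer: 786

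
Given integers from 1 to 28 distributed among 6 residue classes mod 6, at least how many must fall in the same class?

By pigeonhole with 28 objects and 6 categories: ceiling(28/6).

Final answer: 5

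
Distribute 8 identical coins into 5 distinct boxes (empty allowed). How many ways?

Stars and bars: C(n+k-1, k-1) = C(12,4).

Final answer: C(12,4) = 495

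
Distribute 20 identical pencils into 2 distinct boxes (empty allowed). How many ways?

Stars and bars: C(n+k-1, k-1) = C(21,1).

Final answer: C(21,1) = 21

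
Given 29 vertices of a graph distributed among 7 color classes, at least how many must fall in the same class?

By pigeonhole with 29 objects and 7 categories: ceiling(29/7).

Final answer: 5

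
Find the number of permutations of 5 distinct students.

The number of ways to arrange 5 distinct objects is 5!.

Final answer: 5! = 120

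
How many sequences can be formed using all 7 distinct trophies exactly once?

The number of ways to arrange 7 distinct objects is 7!.

Final answer: 7! = 5040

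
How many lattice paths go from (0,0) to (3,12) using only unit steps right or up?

Each path has 3 right steps and 12 up steps in some order (15 steps total).
Choose which 12 of the 15 steps are up: C(15,12).

Final answer: C(15,12) = 455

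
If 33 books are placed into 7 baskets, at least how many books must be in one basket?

By the pigeonhole principle: ceiling(33/7).

Final answer: 5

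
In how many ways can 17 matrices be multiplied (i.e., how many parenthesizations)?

The structures are counted by the Catalan number C_n. Here n = 17 - 1 = 16.
Using C_0 = 1 and C_(k+1) = C_k x 2(2k+1)/(k+2), build up term by term: C_1=1, C_2=2, C_3=5, C_4=14, C_5=42, C_6=132, C_7=429, C_8=1430, C_9=4862, C_10=16796, C_11=58786, C_12=208012, C_13=742900, C_14=2674440, C_15=9694845, C_16=35357670.

Final answer: C_{16} = 35357670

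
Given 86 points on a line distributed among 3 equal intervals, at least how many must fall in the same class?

By pigeonhole with 86 objects and 3 categories: ceiling(86/3).

Final answer: 29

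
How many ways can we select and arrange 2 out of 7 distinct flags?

P(7,2) = 7!/(7-2)! = 7!/5!.

Final answer: P(7,2) = 42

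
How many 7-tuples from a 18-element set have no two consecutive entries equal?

Let g(n) count such strings. g(1) = 18, and each valid string of length n-1 extends in 17 ways (any symbol but the last), so g(n) = 17 g(n-1).
Total: g(7) = 18 x 17^6.

Final answer: 18 x 17^{6} = 434476242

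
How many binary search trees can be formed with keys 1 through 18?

This is counted by the nth Catalan number C_n. Here n = 18.
C_n = C(2n,n)/(n+1), so C_{18} = C(36,18)/19 = 9075135300/19.

Final answer: C_{18} = 477638700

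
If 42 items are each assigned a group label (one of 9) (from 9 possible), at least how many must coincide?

There are 9 possible values for group label (one of 9). With 42 items and 9 categories, by pigeonhole: ceiling(42/9).

Final answer: 5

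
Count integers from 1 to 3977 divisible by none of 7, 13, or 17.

|div by 7|=568, |div by 13|=305, |div by 17|=233.
|div by 7&13|=43, |div by 7&17|=33, |div by 13&17|=17, |div by all|=2.
By inclusion-exclusion, divisible by at least one: 568+305+233-43-33-17+2 = 1015.
Not divisible by any: 3977 - 1015.

Final answer: 2962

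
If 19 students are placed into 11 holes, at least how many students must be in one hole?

By the pigeonhole principle: ceiling(19/11).

Final answer: 2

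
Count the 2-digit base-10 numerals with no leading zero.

These are the integers in [10^1, 10^2), so the count is 10^2 - 10^1 = 9 x 10^1.

Final answer: 90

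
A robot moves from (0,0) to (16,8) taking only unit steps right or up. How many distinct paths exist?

Each path has 16 right steps and 8 up steps in some order (24 steps total).
Choose which 8 of the 24 steps are up: C(24,8).

Final answer: C(24,8) = 735471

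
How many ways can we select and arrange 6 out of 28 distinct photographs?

P(28,6) = 28!/(28-6)! = 28!/22!.

Final answer: P(28,6) = 271252800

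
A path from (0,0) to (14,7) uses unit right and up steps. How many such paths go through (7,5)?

Paths (0,0)->(7,5): C(12,5) = 792.
Paths (7,5)->(14,7): C(9,2) = 36.
By multiplication principle: 792 x 36.

Final answer: 28512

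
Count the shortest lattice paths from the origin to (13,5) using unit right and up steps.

Each path has 13 right steps and 5 up steps in some order (18 steps total).
Choose which 5 of the 18 steps are up: C(18,5).

Final answer: C(18,5) = 8568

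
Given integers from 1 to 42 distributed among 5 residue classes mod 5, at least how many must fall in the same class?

By pigeonhole with 42 objects and 5 categories: ceiling(42/5).

Final answer: 9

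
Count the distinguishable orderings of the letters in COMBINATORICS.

Letters (A:1, B:1, C:2, I:2, M:1, N:1, O:2, R:1, S:1, T:1). Total letters: 13.
Permutations = 13!/(2! x 2! x 2!).

Final answer: 778377600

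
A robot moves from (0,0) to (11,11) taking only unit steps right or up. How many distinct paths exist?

Each path has 11 right steps and 11 up steps in some order (22 steps total).
Choose which 11 of the 22 steps are up: C(22,11).

Final answer: C(22,11) = 705432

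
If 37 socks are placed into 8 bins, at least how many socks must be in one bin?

By the pigeonhole principle: ceiling(37/8).

Final answer: 5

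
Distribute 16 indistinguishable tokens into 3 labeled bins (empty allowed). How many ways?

Stars and bars: C(n+k-1, k-1) = C(18,2).

Final answer: C(18,2) = 153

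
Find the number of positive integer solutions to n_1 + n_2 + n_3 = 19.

Substitute n'_i = n_i - 1 (so n'_i >= 0). Then sum n'_i = 19 - 3 = 16.
Stars and bars: C(16+3-1, 3-1) = C(18,2).

Final answer: C(18,2) = 153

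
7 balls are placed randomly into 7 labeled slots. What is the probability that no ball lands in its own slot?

Use the recurrence D(n) = (n-1)(D(n-1) + D(n-2)) with D(0)=1, D(1)=0.
Building up: D(2)=1, D(3)=2, D(4)=9, D(5)=44, D(6)=265, D(7)=1854.
Total arrangements: 7! = 5040.
Probability = D(7)/7! = 103/280.

Final answer: D(7)/7! = 1854/5040 = 0.367857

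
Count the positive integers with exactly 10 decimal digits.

The leading digit cannot be 0 (9 options); the other 9 digits can be anything (10 options each).
Total: 9 x 10^9.

Final answer: 9000000000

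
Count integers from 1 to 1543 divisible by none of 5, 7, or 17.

|div by 5|=308, |div by 7|=220, |div by 17|=90.
|div by 5&7|=44, |div by 5&17|=18, |div by 7&17|=12, |div by all|=2.
By inclusion-exclusion, divisible by at least one: 308+220+90-44-18-12+2 = 546.
Not divisible by any: 1543 - 546.

Final answer: 997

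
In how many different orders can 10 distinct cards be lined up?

The number of ways to arrange 10 distinct objects is 10!.

Final answer: 10! = 3628800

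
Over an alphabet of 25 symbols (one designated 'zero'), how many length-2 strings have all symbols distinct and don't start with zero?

First digit: 24 (nonzero). Second: 24 (not first). Third: 23, etc.
Total: 24 x 24.

Final answer: 576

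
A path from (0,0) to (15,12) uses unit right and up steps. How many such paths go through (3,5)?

Paths (0,0)->(3,5): C(8,5) = 56.
Paths (3,5)->(15,12): C(19,7) = 50388.
By multiplication principle: 56 x 50388.

Final answer: 2821728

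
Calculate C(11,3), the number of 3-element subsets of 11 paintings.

C(11,3) = 11!/(3! x (11-3)!).

Final answer: C(11,3) = 165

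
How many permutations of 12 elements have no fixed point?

Derangements satisfy D(n) = (n-1)(D(n-1) + D(n-2)), starting from D(0)=1, D(1)=0.
Building up: D(2)=1, D(3)=2, D(4)=9, D(5)=44, D(6)=265, D(7)=1854, D(8)=14833, D(9)=133496, D(10)=1334961, D(11)=14684570.
D(12) = 11 x (D(11) + D(10)) = 11 x (14684570 + 1334961).

Final answer: D(12) = 176214841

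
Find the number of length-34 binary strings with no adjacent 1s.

A valid string ends in 0 (append to any length-(n-1) valid string) or in 01 (append to any length-(n-2) valid string), so a(n) = a(n-1) + a(n-2) with a(1)=2, a(2)=3.
Building up term by term: a(1)=2, a(2)=3, a(3)=5, a(4)=8, a(5)=13, a(6)=21, a(7)=34, a(8)=55, a(9)=89, a(10)=144, a(11)=233, a(12)=377, a(13)=610, a(14)=987, a(15)=1597, a(16)=2584, a(17)=4181, a(18)=6765, a(19)=10946, a(20)=17711, a(21)=28657, a(22)=46368, a(23)=75025, a(24)=121393, a(25)=196418, a(26)=317811, a(27)=514229, a(28)=832040, a(29)=1346269, a(30)=2178309, a(31)=3524578, a(32)=5702887, a(33)=9227465, a(34)=14930352.

Final answer: 14930352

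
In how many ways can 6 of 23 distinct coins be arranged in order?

P(23,6) = 23!/(23-6)! = 23!/17!.

Final answer: P(23,6) = 72681840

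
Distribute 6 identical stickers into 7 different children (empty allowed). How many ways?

Stars and bars: C(n+k-1, k-1) = C(12,6).

Final answer: C(12,6) = 924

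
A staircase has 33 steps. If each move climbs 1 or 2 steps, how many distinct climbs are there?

Condition on the final move: it is a 1-step (f(n-1) ways to get there) or a 2-step (f(n-2) ways), so f(n) = f(n-1) + f(n-2), with f(1)=1, f(2)=2.
Computing successive values: f(1)=1, f(2)=2, f(3)=3, f(4)=5, f(5)=8, f(6)=13, f(7)=21, f(8)=34, f(9)=55, f(10)=89, f(11)=144, f(12)=233, f(13)=377, f(14)=610, f(15)=987, f(16)=1597, f(17)=2584, f(18)=4181, f(19)=6765, f(20)=10946, f(21)=17711, f(22)=28657, f(23)=46368, f(24)=75025, f(25)=121393, f(26)=196418, f(27)=317811, f(28)=514229, f(29)=832040, f(30)=1346269, f(31)=2178309, f(32)=3524578, f(33)=5702887.

Final answer: 5702887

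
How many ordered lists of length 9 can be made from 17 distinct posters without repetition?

P(17,9) = 17!/(17-9)! = 17!/8!.

Final answer: P(17,9) = 8821612800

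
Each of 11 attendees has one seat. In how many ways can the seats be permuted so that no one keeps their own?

Derangements satisfy D(n) = (n-1)(D(n-1) + D(n-2)), starting from D(0)=1, D(1)=0.
D(2) = 1 x (0 + 1) = 1
D(3) = 2 x (1 + 0) = 2
D(4) = 3 x (2 + 1) = 9
D(5) = 4 x (9 + 2) = 44
D(6) = 5 x (44 + 9) = 265
D(7) = 6 x (265 + 44) = 1854
D(8) = 7 x (1854 + 265) = 14833
D(9) = 8 x (14833 + 1854) = 133496
D(10) = 9 x (133496 + 14833) = 1334961
D(11) = 10 x (D(10) + D(9)) = 10 x (1334961 + 133496)

Final answer: D(11) = 14684570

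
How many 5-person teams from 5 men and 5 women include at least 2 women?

Sum over valid woman counts:
C(5,2)C(5,3) = 100
C(5,3)C(5,2) = 100
C(5,4)C(5,1) = 25
C(5,5)C(5,0) = 1
Total: 100 + 100 + 25 + 1.

Final answer: 226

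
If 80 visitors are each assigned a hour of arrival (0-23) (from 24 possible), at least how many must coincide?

There are 24 possible values for hour of arrival (0-23). With 80 visitors and 24 categories, by pigeonhole: ceiling(80/24).

Final answer: 4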